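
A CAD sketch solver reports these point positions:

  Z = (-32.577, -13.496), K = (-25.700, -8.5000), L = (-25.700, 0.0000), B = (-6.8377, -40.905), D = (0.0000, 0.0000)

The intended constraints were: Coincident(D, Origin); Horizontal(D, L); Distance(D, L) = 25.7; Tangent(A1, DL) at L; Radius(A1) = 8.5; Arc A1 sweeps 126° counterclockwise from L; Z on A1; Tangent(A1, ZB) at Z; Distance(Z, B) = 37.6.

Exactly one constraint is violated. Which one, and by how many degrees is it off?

Tangent(A1, ZB) at Z — off by 7.20°.

D = (0.00, 0.00) ✓; D.y = 0.00, L.y = 0.00 ✓; |DL| = 25.70 ✓; ∠(KL, LD) = 90.00° ✓; |KL| = 8.500 ✓; bearing(K→Z) − bearing(K→L) = 126.0° ✓; |KZ| = 8.500 ✓; ∠(KZ, ZB) = 82.80° ✗; |ZB| = 37.60 ✓.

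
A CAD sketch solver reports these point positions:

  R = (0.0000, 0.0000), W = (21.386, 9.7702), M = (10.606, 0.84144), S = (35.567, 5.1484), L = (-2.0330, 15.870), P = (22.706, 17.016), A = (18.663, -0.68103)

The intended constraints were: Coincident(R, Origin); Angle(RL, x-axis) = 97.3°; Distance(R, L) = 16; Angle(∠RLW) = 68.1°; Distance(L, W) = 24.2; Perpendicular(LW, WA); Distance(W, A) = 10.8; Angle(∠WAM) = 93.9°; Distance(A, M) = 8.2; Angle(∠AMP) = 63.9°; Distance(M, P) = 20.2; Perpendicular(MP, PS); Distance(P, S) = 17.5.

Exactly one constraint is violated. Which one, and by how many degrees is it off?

Perpendicular(MP, PS) — off by 5.90°.

R = (0.00, 0.00) ✓; RL at 97.30° ✓; |RL| = 16.00 ✓; ∠RLW = 68.10° ✓; |LW| = 24.20 ✓; ∠(LW, WA) = 90.00° ✓; |WA| = 10.80 ✓; ∠WAM = 93.90° ✓; |AM| = 8.200 ✓; ∠AMP = 63.90° ✓; |MP| = 20.20 ✓; ∠(MP, PS) = 95.90° ✗; |PS| = 17.50 ✓.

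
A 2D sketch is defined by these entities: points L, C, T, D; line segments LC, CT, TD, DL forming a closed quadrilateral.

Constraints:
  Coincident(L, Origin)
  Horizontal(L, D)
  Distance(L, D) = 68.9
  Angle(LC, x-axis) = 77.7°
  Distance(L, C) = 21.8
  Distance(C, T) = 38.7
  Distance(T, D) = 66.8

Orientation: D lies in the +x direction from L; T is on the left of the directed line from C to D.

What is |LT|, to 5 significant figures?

59.280

L is at the origin; LD is horizontal with |LD| = 68.9 and D in +x, so D = (68.9, 0). LC runs at 77.7° with |LC| = 21.8, so C = (4.6441, 21.300). T is determined by |CT| = 38.7 and |TD| = 66.8 together: it lies at the intersection of circle(C, 38.7) and circle(D, 66.8). With |CD| = 67.694, the foot of the radical line on CD is 11.950 from C and the perpendicular offset is √(38.7² − 11.950²) = 36.809. Taking the left-of-CD solution: T = (27.569, 52.479).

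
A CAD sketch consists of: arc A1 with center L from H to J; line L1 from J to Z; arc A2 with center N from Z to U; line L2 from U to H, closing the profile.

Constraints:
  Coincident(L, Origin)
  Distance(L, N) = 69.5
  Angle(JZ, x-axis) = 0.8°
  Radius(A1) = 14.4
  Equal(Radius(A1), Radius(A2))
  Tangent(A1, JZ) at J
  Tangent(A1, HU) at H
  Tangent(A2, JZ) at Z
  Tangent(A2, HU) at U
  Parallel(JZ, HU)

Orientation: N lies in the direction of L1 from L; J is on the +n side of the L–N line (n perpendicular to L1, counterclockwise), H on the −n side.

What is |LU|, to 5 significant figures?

70.976

The slot axis is L1's direction at 0.8°, so u = (cos 0.8°, sin 0.8°) = (0.99990, 0.013962) and n = (−sin 0.8°, cos 0.8°) = (-0.013962, 0.99990). L is at the origin and N lies 69.5 along u from L, so N = 69.5·u = (69.493, 0.97037). Tangency of A1 to both parallel lines with radius 14.4 puts J and H at L ± 14.4·n: J = (-0.20106, 14.399), H = (0.20106, -14.399). Equal radii place Z and U the same way about N: Z = N + 14.4·n = (69.292, 15.369), U = N − 14.4·n = (69.694, -13.428). Then |LU| = |U − L| = 70.976.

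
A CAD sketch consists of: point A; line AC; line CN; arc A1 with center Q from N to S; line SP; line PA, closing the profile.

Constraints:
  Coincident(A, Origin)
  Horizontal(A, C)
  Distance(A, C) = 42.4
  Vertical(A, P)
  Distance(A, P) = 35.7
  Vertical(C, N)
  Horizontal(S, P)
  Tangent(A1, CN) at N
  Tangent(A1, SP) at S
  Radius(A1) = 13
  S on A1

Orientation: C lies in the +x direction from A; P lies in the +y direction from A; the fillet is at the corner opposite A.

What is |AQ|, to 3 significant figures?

37.1

A is at the origin; A and C share the same y with |AC| = 42.4 and C on the +x side, so C = (42.4, 0.00). A and P share the same x with |AP| = 35.7 and P on the +y side, so P = (0.00, 35.7). The virtual corner opposite A is at (42.4, 35.7). The tangent condition forces QN to be normal to CN and since A1 is tangent to SP there, QS ⟂ SP, with radius 13.0, so the center Q sits 13.0 in from both sides at Q = (29.4, 22.7). Then |AQ| = |Q − A| = 37.1.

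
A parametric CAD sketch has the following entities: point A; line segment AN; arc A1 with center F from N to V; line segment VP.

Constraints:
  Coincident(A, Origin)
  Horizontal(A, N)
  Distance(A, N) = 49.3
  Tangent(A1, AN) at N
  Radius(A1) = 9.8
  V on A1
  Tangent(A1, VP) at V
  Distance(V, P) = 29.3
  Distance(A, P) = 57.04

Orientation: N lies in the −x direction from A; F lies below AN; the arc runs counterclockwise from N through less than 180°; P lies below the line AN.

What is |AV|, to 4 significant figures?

59.43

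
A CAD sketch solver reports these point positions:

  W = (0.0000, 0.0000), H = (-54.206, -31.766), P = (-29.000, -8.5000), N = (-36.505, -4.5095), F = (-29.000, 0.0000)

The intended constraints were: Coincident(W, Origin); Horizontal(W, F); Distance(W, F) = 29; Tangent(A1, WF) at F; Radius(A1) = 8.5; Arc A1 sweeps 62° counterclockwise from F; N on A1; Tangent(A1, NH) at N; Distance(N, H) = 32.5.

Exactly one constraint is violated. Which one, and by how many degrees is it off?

Tangent(A1, NH) at N — off by 5.00°.

W = (0.00, 0.00) ✓; W.y = 0.00, F.y = 0.00 ✓; |WF| = 29.00 ✓; ∠(PF, FW) = 90.00° ✓; |PF| = 8.500 ✓; bearing(P→N) − bearing(P→F) = 62.00° ✓; |PN| = 8.500 ✓; ∠(PN, NH) = 95.00° ✗; |NH| = 32.50 ✓.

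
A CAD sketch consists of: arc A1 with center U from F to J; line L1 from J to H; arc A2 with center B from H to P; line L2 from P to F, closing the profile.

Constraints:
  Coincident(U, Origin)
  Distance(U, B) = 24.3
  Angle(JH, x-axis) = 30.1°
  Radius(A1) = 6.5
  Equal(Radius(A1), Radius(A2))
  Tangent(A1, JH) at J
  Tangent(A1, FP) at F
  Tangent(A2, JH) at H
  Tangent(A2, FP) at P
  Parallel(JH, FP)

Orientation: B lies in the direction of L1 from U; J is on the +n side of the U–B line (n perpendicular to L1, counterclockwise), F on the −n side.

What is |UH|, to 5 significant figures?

25.154

The slot axis is L1's direction at 30.1°, so u = (cos 30.1°, sin 30.1°) = (0.86515, 0.50151) and n = (−sin 30.1°, cos 30.1°) = (-0.50151, 0.86515). U is at the origin and B lies 24.3 along u from U, so B = 24.3·u = (21.023, 12.187). Tangency of A1 to both parallel lines with radius 6.5 puts J and F at U ± 6.5·n: J = (-3.2598, 5.6235), F = (3.2598, -5.6235). Equal radii place H and P the same way about B: H = B + 6.5·n = (17.763, 17.810), P = B − 6.5·n = (24.283, 6.5632). Then |UH| = |H − U| = 25.154.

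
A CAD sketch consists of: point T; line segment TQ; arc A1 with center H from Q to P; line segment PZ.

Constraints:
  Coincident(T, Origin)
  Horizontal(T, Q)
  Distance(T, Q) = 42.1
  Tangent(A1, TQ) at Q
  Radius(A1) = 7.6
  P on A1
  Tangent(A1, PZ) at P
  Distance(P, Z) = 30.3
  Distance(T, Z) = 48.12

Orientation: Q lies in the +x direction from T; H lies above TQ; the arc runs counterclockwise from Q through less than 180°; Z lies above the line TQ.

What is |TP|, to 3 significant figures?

49.8

T is at the origin; T and Q share the same y with |TQ| = 42.1 and Q on the +x side, so Q = (42.1, 0.00). The tangent condition forces HQ to be normal to TQ, so H = Q + (0, 7.6) = (42.1, 7.60). Since HP ⟂ PZ (tangency), |HZ| = √(7.6² + 30.3²) = 31.2 regardless of where P sits on A1. So Z lies on both circle(T, 48.12) and circle(H, 31.2); the above-TQ intersection is Z = (31.0, 36.8). P is the foot of the tangent from Z: P = (48.3, 11.9).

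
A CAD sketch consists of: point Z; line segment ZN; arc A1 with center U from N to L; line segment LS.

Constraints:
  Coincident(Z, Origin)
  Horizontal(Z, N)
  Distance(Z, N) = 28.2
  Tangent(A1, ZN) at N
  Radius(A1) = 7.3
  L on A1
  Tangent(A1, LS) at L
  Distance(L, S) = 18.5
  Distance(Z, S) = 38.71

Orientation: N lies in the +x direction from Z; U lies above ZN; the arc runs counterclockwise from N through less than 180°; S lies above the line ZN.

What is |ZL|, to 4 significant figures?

36.36

Checks: |UL| = 7.300 ✓; ∠(UL, LS) = 90.00° ✓; |LS| = 18.50 ✓; |ZS| = 38.71 ✓.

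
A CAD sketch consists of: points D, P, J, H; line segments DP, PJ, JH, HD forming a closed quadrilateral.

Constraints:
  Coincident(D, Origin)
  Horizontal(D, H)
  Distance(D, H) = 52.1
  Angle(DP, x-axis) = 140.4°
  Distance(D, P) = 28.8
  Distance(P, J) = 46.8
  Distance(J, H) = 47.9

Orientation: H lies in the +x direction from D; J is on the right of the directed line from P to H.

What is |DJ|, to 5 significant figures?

19.294

Checks: |PJ| = 46.80 ✓; |JH| = 47.90 ✓.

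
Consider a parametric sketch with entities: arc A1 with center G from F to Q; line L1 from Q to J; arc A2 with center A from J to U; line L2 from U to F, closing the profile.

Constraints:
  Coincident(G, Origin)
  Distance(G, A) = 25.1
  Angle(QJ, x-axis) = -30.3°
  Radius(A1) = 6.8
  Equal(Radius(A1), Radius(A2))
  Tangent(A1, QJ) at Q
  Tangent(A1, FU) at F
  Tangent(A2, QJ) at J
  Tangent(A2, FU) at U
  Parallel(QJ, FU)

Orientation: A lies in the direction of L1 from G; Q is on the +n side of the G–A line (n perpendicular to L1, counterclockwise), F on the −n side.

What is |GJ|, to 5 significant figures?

26.005

The slot axis is L1's direction at -30.3°, so u = (cos -30.3°, sin -30.3°) = (0.86340, -0.50453) and n = (−sin -30.3°, cos -30.3°) = (0.50453, 0.86340). G is at the origin and A lies 25.1 along u from G, so A = 25.1·u = (21.671, -12.664). Tangency of A1 to both parallel lines with radius 6.8 puts Q and F at G ± 6.8·n: Q = (3.4308, 5.8711), F = (-3.4308, -5.8711). Equal radii place J and U the same way about A: J = A + 6.8·n = (25.102, -6.7926), U = A − 6.8·n = (18.240, -18.535). Then |GJ| = |J − G| = 26.005.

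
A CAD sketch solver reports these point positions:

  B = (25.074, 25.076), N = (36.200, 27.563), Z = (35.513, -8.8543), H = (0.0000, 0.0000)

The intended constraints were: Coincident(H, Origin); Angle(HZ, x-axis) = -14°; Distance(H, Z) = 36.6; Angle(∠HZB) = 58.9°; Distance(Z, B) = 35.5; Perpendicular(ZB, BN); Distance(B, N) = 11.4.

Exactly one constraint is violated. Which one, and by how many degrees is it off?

Perpendicular(ZB, BN) — off by 4.50°.

H = (0.00, 0.00) ✓; HZ at -14.00° ✓; |HZ| = 36.60 ✓; ∠HZB = 58.90° ✓; |ZB| = 35.50 ✓; ∠(ZB, BN) = 94.50° ✗; |BN| = 11.40 ✓.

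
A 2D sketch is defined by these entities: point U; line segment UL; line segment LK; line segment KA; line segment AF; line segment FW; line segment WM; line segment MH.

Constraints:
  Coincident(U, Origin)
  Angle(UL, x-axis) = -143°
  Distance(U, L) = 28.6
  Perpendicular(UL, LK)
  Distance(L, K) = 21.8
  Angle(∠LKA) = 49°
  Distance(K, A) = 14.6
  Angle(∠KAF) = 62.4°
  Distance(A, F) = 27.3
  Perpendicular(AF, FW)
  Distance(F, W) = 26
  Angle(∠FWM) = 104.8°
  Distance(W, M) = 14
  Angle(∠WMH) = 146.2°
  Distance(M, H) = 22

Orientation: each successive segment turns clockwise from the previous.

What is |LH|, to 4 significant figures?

36.87

U is at the origin; UL runs at -143.0° with length 28.6, so L = (-22.84, -17.21). UL ⟂ LK, so LK runs at 127.0°; with |LK| = 21.8, K = (-35.96, 0.1983). ∠LKA = 49.0° gives KA at -4.000° from the x-axis; with |KA| = 14.6, A = (-21.40, -0.8201). ∠KAF = 62.4° gives AF at -121.6° from the x-axis; with |AF| = 27.3, F = (-35.70, -24.07). The perpendicularity gives FW at right angles to AF, so FW runs at 148.4°; with |FW| = 26.0, W = (-57.85, -10.45). ∠FWM = 104.8° gives WM at 73.20° from the x-axis; with |WM| = 14.0, M = (-53.80, 2.954). ∠WMH = 146.2° gives MH at 39.40° from the x-axis; with |MH| = 22.0, H = (-36.80, 16.92). Then |LH| = |H − L| = 36.87.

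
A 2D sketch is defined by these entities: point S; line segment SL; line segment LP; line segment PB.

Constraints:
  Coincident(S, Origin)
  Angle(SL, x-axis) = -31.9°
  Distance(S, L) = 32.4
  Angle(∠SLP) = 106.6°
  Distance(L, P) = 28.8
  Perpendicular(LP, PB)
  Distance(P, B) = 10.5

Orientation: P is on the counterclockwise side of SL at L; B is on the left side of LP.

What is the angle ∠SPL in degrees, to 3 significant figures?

39.2°

S is at the origin; SL runs at -31.9° with length 32.4, so L = 32.4·(cos -31.9°, sin -31.9°) = (27.5, -17.1). ∠SLP = 106.6°, so LP runs at -31.9° + (180° − 106.6°) = 41.5° from the x-axis; with |LP| = 28.8, P = L + 28.8·(cos 41.5°, sin 41.5°) = (49.1, 1.96). Then cos ∠SPL = PS·PL / (|PS||PL|), giving 39.2°.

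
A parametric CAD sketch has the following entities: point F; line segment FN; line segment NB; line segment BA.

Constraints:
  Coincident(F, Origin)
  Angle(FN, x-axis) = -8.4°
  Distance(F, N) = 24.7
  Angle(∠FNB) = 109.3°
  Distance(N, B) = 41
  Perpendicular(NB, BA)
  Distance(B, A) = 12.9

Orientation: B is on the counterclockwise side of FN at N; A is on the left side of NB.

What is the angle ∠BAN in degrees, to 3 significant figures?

72.5°

∠FNB = 109.3°, so NB runs at -8.4° + (180° − 109.3°) = 62.3° from the x-axis; with |NB| = 41.0, B = N + 41.0·(cos 62.3°, sin 62.3°) = (43.5, 32.7). NB is perpendicular to BA; with |BA| = 12.9 on the left of NB, A = B + 12.9·(-0.885, 0.465) = (32.1, 38.7). Then cos ∠BAN = AB·AN / (|AB||AN|), giving 72.5°.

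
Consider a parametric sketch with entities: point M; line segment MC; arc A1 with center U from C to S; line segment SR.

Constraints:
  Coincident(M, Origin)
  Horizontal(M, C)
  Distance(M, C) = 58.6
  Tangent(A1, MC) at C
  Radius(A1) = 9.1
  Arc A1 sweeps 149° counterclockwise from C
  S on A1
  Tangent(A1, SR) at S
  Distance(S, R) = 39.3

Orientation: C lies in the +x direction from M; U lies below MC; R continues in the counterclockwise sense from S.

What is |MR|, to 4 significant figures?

95.15

M is at the origin; MC is horizontal with |MC| = 58.6 and C on the +x side, so C = (58.60, 0.000). Tangency of A1 to MC means the radius UC is perpendicular to MC, so U = C + (0, -9.1) = (58.60, -9.100). On A1, C sits at bearing 90° from U; a 149° counterclockwise sweep puts S at bearing 239°, so S = U + 9.1·(cos 239°, sin 239°) = (53.91, -16.90). Tangency of A1 to SR means the radius US is perpendicular to SR, so SR runs along (−sin 239°, cos 239°); with |SR| = 39.3, R = (87.60, -37.14). Then |MR| = |R − M| = 95.15.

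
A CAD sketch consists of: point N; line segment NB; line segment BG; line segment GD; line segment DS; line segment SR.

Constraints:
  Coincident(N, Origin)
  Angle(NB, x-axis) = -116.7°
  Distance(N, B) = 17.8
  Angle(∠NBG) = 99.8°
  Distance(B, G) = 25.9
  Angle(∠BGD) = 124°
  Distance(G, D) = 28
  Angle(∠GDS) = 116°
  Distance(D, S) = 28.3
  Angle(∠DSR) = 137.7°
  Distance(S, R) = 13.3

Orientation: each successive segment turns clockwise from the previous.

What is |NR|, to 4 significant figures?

38.56

N is at the origin; NB runs at -116.7° with length 17.8, so B = (-7.998, -15.90). ∠NBG = 99.8° gives BG at 163.1° from the x-axis; with |BG| = 25.9, G = (-32.78, -8.373). ∠BGD = 124.0° gives GD at 107.1° from the x-axis; with |GD| = 28.0, D = (-41.01, 18.39). ∠GDS = 116.0° gives DS at 43.10° from the x-axis; with |DS| = 28.3, S = (-20.35, 37.73). ∠DSR = 137.7° gives SR at 0.8000° from the x-axis; with |SR| = 13.3, R = (-7.050, 37.91). Then |NR| = |R − N| = 38.56.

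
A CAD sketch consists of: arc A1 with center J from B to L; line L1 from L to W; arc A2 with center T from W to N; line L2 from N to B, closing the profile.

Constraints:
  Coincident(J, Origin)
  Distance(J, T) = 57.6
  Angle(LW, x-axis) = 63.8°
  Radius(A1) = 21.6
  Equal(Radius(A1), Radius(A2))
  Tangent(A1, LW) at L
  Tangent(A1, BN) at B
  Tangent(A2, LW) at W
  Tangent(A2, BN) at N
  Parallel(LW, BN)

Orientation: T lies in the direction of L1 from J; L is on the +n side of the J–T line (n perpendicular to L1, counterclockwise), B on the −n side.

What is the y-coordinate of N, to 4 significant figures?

42.15

Tangency of A1 to both parallel lines with radius 21.6 puts L and B at J ± 21.6·n: L = (-19.38, 9.537), B = (19.38, -9.537). Equal radii place W and N the same way about T: W = T + 21.6·n = (6.050, 61.22), N = T − 21.6·n = (44.81, 42.15). So N.y = 42.15.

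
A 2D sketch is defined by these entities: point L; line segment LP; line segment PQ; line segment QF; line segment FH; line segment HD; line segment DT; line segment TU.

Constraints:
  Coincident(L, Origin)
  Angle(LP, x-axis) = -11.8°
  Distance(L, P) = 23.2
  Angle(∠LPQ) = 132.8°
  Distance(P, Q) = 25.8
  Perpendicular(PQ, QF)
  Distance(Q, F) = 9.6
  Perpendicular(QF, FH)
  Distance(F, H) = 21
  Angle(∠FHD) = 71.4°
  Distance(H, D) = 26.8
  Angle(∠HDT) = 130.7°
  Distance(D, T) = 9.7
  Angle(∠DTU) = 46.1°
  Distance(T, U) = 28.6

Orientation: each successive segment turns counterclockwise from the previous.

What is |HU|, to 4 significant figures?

7.351

L is at the origin; LP runs at -11.8° with length 23.2, so P = (22.71, -4.744). ∠LPQ = 132.8° gives PQ at 35.40° from the x-axis; with |PQ| = 25.8, Q = (43.74, 10.20). The perpendicularity gives QF at right angles to PQ, so QF runs at 125.4°; with |QF| = 9.6, F = (38.18, 18.03). QF is perpendicular to FH, so FH runs at -144.6°; with |FH| = 21.0, H = (21.06, 5.861). ∠FHD = 71.4° gives HD at -36.00° from the x-axis; with |HD| = 26.8, D = (42.74, -9.891). ∠HDT = 130.7° gives DT at 13.30° from the x-axis; with |DT| = 9.7, T = (52.18, -7.660). ∠DTU = 46.1° gives TU at 147.2° from the x-axis; with |TU| = 28.6, U = (28.14, 7.833). Then |HU| = |U − H| = 7.351.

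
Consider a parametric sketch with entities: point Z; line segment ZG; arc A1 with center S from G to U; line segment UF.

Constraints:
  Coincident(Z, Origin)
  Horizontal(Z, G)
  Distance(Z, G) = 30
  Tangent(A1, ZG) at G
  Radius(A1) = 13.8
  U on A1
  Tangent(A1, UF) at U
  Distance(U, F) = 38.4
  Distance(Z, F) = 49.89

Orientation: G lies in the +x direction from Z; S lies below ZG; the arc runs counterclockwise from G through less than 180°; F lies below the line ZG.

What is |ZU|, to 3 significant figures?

19.9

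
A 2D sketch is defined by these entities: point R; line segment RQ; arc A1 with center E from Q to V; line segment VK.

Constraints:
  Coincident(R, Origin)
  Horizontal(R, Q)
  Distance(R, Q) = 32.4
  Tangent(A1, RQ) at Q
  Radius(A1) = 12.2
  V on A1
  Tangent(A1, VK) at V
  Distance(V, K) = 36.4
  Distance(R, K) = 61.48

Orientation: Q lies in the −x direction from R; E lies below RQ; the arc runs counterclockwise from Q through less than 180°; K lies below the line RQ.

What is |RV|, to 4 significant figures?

46.77

Checks: |EV| = 12.20 ✓; ∠(EV, VK) = 90.00° ✓; |VK| = 36.40 ✓; |RK| = 61.48 ✓.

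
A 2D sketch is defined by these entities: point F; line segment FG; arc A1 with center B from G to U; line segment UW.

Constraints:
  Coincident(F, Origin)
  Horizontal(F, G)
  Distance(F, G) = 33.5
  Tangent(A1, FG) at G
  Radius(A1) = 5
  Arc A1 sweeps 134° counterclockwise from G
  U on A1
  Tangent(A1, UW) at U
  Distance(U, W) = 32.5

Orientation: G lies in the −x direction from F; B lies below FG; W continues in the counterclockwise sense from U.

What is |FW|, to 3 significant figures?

35.0

On A1, G sits at bearing 90° from B; a 134° counterclockwise sweep puts U at bearing 224°, so U = B + 5.0·(cos 224°, sin 224°) = (-37.1, -8.47). Since A1 is tangent to UW there, BU ⟂ UW, so UW runs along (−sin 224°, cos 224°); with |UW| = 32.5, W = (-14.5, -31.9). Then |FW| = |W − F| = 35.0.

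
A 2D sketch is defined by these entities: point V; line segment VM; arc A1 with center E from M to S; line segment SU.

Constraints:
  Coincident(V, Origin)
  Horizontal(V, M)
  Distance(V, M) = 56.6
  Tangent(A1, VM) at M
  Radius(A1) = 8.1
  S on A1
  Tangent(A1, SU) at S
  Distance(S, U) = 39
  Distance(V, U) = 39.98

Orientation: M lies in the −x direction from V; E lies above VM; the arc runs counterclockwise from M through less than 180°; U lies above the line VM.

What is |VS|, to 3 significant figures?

50.7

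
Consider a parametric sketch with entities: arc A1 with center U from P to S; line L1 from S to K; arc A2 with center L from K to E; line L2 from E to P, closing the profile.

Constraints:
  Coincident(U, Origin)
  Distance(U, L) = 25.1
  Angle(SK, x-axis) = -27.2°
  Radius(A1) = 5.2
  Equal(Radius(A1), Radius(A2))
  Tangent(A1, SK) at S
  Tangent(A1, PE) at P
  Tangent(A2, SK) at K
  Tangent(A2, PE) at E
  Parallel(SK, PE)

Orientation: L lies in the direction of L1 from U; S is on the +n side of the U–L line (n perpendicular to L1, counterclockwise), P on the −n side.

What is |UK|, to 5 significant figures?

25.633

The slot axis is L1's direction at -27.2°, so u = (cos -27.2°, sin -27.2°) = (0.88942, -0.45710) and n = (−sin -27.2°, cos -27.2°) = (0.45710, 0.88942). U is at the origin and L lies 25.1 along u from U, so L = 25.1·u = (22.324, -11.473). Tangency of A1 to both parallel lines with radius 5.2 puts S and P at U ± 5.2·n: S = (2.3769, 4.6250), P = (-2.3769, -4.6250). Equal radii place K and E the same way about L: K = L + 5.2·n = (24.701, -6.8482), E = L − 5.2·n = (19.947, -16.098). Then |UK| = |K − U| = 25.633.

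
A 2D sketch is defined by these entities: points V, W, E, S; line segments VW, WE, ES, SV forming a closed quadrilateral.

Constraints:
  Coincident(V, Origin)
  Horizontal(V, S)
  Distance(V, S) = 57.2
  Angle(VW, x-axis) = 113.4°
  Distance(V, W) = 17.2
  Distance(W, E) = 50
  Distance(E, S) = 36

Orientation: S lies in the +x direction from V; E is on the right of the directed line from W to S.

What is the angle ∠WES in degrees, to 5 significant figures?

98.839°

V is at the origin; VS is horizontal with |VS| = 57.2 and S in +x, so S = (57.2, 0). VW runs at 113.4° with |VW| = 17.2, so W = (-6.8309, 15.785). E is determined by |WE| = 50.0 and |ES| = 36.0 together: it lies at the intersection of circle(W, 50.0) and circle(S, 36.0). With |WS| = 65.948, the foot of the radical line on WS is 42.102 from W and the perpendicular offset is √(50.0² − 42.102²) = 26.970. Taking the right-of-WS solution: E = (27.592, -20.478).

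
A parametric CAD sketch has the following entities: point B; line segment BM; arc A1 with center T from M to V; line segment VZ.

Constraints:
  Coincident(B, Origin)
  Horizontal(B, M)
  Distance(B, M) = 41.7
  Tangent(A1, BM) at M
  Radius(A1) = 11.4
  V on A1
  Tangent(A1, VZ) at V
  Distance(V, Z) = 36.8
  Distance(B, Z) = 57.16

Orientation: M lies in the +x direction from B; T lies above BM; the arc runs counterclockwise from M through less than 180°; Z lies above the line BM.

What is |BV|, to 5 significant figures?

54.153

Checks: |TV| = 11.40 ✓; ∠(TV, VZ) = 90.00° ✓; |VZ| = 36.80 ✓; |BZ| = 57.16 ✓.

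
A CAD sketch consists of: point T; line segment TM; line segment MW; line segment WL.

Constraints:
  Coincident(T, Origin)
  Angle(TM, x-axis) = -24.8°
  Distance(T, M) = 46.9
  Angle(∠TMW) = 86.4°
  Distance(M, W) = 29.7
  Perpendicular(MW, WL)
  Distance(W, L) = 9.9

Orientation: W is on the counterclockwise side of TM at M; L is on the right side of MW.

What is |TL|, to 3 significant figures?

62.7

T is at the origin; TM runs at -24.8° with length 46.9, so M = 46.9·(cos -24.8°, sin -24.8°) = (42.6, -19.7). ∠TMW = 86.4°, so MW runs at -24.8° + (180° − 86.4°) = 68.8° from the x-axis; with |MW| = 29.7, W = M + 29.7·(cos 68.8°, sin 68.8°) = (53.3, 8.02). MW ⟂ WL; with |WL| = 9.9 on the right of MW, L = W + 9.9·(0.932, -0.362) = (62.5, 4.44). Then |TL| = |L − T| = 62.7.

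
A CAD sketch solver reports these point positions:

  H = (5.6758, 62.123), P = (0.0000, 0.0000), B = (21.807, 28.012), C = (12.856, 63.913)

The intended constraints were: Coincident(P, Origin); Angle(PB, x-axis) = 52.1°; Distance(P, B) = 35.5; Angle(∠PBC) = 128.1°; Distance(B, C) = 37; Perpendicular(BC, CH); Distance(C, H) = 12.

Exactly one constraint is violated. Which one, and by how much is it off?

Distance(C, H) = 12 — off by 4.60.

P = (0.00, 0.00) ✓; PB at 52.10° ✓; |PB| = 35.50 ✓; ∠PBC = 128.1° ✓; |BC| = 37.00 ✓; ∠(BC, CH) = 90.00° ✓; |CH| = 7.400 ✗.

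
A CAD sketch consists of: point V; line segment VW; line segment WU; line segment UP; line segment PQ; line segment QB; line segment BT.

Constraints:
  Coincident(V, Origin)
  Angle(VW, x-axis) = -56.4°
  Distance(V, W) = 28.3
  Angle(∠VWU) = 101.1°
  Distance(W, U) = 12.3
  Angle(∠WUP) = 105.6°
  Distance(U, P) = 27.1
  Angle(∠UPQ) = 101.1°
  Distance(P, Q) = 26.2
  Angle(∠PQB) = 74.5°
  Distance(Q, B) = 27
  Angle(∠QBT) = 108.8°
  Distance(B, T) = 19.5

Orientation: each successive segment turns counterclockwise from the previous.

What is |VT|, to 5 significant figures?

29.310

V is at the origin; VW runs at -56.4° with length 28.3, so W = (15.661, -23.572). ∠VWU = 101.1° gives WU at 22.500° from the x-axis; with |WU| = 12.3, U = (27.025, -18.865). ∠WUP = 105.6° gives UP at 96.900° from the x-axis; with |UP| = 27.1, P = (23.769, 8.0391). ∠UPQ = 101.1° gives PQ at 175.80° from the x-axis; with |PQ| = 26.2, Q = (-2.3606, 9.9579). ∠PQB = 74.5° gives QB at -78.700° from the x-axis; with |QB| = 27.0, B = (2.9299, -16.519). ∠QBT = 108.8° gives BT at -7.5000° from the x-axis; with |BT| = 19.5, T = (22.263, -19.064). Then |VT| = |T − V| = 29.310.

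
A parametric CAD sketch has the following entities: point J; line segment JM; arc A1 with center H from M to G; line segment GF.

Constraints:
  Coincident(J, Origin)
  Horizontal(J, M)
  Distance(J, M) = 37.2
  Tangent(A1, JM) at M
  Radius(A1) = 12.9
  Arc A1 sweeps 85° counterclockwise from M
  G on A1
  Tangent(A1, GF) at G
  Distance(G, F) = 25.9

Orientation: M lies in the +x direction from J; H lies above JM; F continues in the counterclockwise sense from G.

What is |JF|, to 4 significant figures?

64.41

J is at the origin; J and M share the same y with |JM| = 37.2 and M on the +x side, so M = (37.20, 0.000). The tangent condition forces HM to be normal to JM, so H = M + (0, 12.9) = (37.20, 12.90). On A1, M sits at bearing -90° from H; an 85° counterclockwise sweep puts G at bearing -5°, so G = H + 12.9·(cos -5°, sin -5°) = (50.05, 11.78). A1 meets GF tangentially, so HG is at right angles to GF, so GF runs along (−sin -5°, cos -5°); with |GF| = 25.9, F = (52.31, 37.58). Then |JF| = |F − J| = 64.41.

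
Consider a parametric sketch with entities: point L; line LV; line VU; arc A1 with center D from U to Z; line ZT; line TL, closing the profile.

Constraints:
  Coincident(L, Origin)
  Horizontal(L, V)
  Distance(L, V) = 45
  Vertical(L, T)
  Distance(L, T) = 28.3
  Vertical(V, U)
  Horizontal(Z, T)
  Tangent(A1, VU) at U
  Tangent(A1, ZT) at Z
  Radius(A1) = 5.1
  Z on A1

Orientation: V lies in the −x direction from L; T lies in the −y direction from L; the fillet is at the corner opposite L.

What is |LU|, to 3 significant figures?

50.6

L is at the origin; L and V share the same y with |LV| = 45.0 and V on the −x side, so V = (-45.0, 0.00). LT is vertical with |LT| = 28.3 and T on the −y side, so T = (0.00, -28.3). The virtual corner opposite L is at (-45.0, -28.3). A1 meets VU tangentially, so DU is at right angles to VU and A1 meets ZT tangentially, so DZ is at right angles to ZT, with radius 5.1, so the center D sits 5.1 in from both sides at D = (-39.9, -23.2). That places the tangent points at U = (-45.0, -23.2) on VU and Z = (-39.9, -28.3) on ZT. Then |LU| = |U − L| = 50.6.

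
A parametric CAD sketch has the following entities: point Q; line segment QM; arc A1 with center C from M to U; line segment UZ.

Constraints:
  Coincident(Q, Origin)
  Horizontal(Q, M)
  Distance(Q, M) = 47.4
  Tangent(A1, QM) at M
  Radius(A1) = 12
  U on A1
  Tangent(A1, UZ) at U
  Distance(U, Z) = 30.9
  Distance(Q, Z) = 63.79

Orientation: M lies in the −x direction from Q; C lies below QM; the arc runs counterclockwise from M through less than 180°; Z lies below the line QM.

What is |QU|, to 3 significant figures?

60.7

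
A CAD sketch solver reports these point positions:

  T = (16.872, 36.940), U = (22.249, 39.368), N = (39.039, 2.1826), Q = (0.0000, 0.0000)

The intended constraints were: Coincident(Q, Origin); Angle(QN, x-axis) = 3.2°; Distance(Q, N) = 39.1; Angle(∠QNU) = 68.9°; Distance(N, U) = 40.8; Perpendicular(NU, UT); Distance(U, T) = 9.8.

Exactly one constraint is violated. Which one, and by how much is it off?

Distance(U, T) = 9.8 — off by 3.90.

Q = (0.00, 0.00) ✓; QN at 3.200° ✓; |QN| = 39.10 ✓; ∠QNU = 68.90° ✓; |NU| = 40.80 ✓; ∠(NU, UT) = 90.00° ✓; |UT| = 5.900 ✗.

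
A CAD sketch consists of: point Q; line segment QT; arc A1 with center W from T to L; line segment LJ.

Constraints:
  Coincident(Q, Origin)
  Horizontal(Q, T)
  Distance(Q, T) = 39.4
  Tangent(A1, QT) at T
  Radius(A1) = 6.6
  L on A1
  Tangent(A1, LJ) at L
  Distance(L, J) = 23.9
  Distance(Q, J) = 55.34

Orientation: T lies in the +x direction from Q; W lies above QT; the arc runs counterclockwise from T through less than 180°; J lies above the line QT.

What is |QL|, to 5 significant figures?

46.462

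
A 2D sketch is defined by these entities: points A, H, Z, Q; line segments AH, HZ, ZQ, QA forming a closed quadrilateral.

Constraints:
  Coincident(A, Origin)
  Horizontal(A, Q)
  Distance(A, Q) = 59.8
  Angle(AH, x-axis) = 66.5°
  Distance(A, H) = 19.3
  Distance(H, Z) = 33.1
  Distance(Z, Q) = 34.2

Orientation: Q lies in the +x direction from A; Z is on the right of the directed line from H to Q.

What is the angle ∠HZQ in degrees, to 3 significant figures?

110°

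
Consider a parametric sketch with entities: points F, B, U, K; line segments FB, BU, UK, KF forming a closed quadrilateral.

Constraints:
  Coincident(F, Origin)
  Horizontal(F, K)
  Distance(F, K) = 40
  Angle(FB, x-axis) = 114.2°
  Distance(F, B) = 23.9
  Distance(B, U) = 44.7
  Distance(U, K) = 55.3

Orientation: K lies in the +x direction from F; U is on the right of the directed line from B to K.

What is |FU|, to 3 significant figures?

25.1

F is at the origin; F and K share the same y with |FK| = 40.0 and K in +x, so K = (40.0, 0). FB runs at 114.2° with |FB| = 23.9, so B = (-9.80, 21.8). U is determined by |BU| = 44.7 and |UK| = 55.3 together: it lies at the intersection of circle(B, 44.7) and circle(K, 55.3). With |BK| = 54.4, the foot of the radical line on BK is 17.4 from B and the perpendicular offset is √(44.7² − 17.4²) = 41.2. Taking the right-of-BK solution: U = (-10.3, -22.9).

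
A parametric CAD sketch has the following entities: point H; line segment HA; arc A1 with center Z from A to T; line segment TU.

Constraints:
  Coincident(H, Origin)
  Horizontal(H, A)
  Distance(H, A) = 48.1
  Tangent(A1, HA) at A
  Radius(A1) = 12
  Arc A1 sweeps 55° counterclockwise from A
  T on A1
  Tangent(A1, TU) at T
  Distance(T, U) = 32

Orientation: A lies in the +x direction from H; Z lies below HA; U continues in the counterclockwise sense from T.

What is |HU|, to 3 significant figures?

37.1

On A1, A sits at bearing 90° from Z; a 55° counterclockwise sweep puts T at bearing 145°, so T = Z + 12.0·(cos 145°, sin 145°) = (38.3, -5.12). A1 meets TU tangentially, so ZT is at right angles to TU, so TU runs along (−sin 145°, cos 145°); with |TU| = 32.0, U = (19.9, -31.3). Then |HU| = |U − H| = 37.1.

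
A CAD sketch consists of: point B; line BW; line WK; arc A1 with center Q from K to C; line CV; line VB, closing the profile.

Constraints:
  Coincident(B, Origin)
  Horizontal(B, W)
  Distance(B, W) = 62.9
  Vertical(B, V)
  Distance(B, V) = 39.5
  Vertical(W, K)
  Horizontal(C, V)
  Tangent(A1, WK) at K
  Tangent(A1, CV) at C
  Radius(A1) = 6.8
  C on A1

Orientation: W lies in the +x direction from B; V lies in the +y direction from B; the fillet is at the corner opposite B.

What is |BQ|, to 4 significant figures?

64.93

B is at the origin; B and W share the same y with |BW| = 62.9 and W on the +x side, so W = (62.90, 0.000). BV is vertical with |BV| = 39.5 and V on the +y side, so V = (0.000, 39.50). The virtual corner opposite B is at (62.90, 39.50). A1 meets WK tangentially, so QK is at right angles to WK and since A1 is tangent to CV there, QC ⟂ CV, with radius 6.8, so the center Q sits 6.8 in from both sides at Q = (56.10, 32.70). Then |BQ| = |Q − B| = 64.93.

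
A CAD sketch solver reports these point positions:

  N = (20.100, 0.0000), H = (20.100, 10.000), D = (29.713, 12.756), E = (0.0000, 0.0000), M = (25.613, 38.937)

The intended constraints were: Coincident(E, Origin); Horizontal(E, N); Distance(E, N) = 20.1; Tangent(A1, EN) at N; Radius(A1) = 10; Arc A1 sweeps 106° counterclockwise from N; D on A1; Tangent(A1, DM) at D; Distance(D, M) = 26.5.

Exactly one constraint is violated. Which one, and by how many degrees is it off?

Tangent(A1, DM) at D — off by 7.10°.

E = (0.00, 0.00) ✓; E.y = 0.00, N.y = 0.00 ✓; |EN| = 20.10 ✓; ∠(HN, NE) = 90.00° ✓; |HN| = 10.00 ✓; bearing(H→D) − bearing(H→N) = 106.0° ✓; |HD| = 10.00 ✓; ∠(HD, DM) = 97.10° ✗; |DM| = 26.50 ✓.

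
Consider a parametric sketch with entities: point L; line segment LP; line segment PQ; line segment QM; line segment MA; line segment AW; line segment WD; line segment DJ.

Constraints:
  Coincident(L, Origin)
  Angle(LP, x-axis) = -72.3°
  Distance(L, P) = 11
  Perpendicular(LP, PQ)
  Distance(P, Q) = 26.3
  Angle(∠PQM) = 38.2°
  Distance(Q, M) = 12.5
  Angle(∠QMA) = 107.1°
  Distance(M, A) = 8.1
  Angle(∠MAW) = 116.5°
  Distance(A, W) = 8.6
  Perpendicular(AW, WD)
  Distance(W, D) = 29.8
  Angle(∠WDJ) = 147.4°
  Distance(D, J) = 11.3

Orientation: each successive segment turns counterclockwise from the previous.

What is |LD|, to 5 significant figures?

42.319

L is at the origin; LP runs at -72.3° with length 11.0, so P = (3.3444, -10.479). The perpendicularity gives PQ at right angles to LP, so PQ runs at 17.700°; with |PQ| = 26.3, Q = (28.399, -2.4832). ∠PQM = 38.2° gives QM at 159.50° from the x-axis; with |QM| = 12.5, M = (16.691, 1.8944). ∠QMA = 107.1° gives MA at -127.60° from the x-axis; with |MA| = 8.1, A = (11.749, -4.5232). ∠MAW = 116.5° gives AW at -64.100° from the x-axis; with |AW| = 8.6, W = (15.505, -12.259). AW is perpendicular to WD, so WD runs at 25.900°; with |WD| = 29.8, D = (42.312, 0.75734). Then |LD| = |D − L| = 42.319.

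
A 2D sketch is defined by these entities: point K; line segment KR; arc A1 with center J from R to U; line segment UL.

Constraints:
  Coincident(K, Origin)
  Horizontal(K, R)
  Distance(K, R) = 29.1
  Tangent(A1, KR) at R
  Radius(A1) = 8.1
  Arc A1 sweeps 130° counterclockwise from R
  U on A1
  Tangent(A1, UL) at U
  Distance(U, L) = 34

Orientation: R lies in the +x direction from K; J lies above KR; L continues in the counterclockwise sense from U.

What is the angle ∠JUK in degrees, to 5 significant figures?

19.348°

K is at the origin; K and R share the same y with |KR| = 29.1 and R on the +x side, so R = (29.100, 0.0000). A1 meets KR tangentially, so JR is at right angles to KR, so J = R + (0, 8.1) = (29.100, 8.1000). On A1, R sits at bearing -90° from J; a 130° counterclockwise sweep puts U at bearing 40°, so U = J + 8.1·(cos 40°, sin 40°) = (35.305, 13.307). Then cos ∠JUK = UJ·UK / (|UJ||UK|), giving 19.348°.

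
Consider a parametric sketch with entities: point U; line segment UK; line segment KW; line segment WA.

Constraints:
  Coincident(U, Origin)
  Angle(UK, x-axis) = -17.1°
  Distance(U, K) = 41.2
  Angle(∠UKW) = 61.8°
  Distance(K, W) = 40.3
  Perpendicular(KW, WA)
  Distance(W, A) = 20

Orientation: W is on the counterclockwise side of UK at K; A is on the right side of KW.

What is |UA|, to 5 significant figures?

60.039

U is at the origin; UK runs at -17.1° with length 41.2, so K = 41.2·(cos -17.1°, sin -17.1°) = (39.379, -12.114). ∠UKW = 61.8°, so KW runs at -17.1° + (180° − 61.8°) = 101.10° from the x-axis; with |KW| = 40.3, W = K + 40.3·(cos 101.10°, sin 101.10°) = (31.620, 27.432). KW ⟂ WA; with |WA| = 20.0 on the right of KW, A = W + 20.0·(0.98129, 0.19252) = (51.246, 31.282). Then |UA| = |A − U| = 60.039.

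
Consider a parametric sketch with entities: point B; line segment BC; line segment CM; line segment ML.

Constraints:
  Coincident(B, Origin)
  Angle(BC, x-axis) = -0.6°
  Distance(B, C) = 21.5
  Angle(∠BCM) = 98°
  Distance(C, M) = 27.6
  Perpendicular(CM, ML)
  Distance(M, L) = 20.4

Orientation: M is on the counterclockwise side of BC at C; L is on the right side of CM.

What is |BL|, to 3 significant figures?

51.7

B is at the origin; BC runs at -0.6° with length 21.5, so C = 21.5·(cos -0.6°, sin -0.6°) = (21.5, -0.225). ∠BCM = 98.0°, so CM runs at -0.6° + (180° − 98.0°) = 81.4° from the x-axis; with |CM| = 27.6, M = C + 27.6·(cos 81.4°, sin 81.4°) = (25.6, 27.1). CM ⟂ ML; with |ML| = 20.4 on the right of CM, L = M + 20.4·(0.989, -0.150) = (45.8, 24.0). Then |BL| = |L − B| = 51.7.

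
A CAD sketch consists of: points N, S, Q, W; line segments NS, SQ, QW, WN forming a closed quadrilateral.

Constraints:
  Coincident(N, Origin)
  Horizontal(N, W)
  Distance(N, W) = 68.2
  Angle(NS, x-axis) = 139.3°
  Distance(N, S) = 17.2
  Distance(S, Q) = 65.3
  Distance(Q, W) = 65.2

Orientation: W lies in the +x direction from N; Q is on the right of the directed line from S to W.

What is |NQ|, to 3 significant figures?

49.3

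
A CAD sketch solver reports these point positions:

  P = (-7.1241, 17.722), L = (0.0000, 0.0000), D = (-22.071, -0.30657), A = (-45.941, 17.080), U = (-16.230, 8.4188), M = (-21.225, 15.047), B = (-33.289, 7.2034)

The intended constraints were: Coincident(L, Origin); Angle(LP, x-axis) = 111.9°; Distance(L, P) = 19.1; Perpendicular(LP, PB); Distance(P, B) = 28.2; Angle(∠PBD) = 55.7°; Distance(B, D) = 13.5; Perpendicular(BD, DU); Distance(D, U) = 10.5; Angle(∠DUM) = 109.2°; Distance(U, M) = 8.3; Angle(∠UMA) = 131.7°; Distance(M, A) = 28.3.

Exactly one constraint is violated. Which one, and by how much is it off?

Distance(M, A) = 28.3 — off by 3.50.

L = (0.00, 0.00) ✓; LP at 111.9° ✓; |LP| = 19.10 ✓; ∠(LP, PB) = 90.00° ✓; |PB| = 28.20 ✓; ∠PBD = 55.70° ✓; |BD| = 13.50 ✓; ∠(BD, DU) = 90.00° ✓; |DU| = 10.50 ✓; ∠DUM = 109.2° ✓; |UM| = 8.300 ✓; ∠UMA = 131.7° ✓; |MA| = 24.80 ✗.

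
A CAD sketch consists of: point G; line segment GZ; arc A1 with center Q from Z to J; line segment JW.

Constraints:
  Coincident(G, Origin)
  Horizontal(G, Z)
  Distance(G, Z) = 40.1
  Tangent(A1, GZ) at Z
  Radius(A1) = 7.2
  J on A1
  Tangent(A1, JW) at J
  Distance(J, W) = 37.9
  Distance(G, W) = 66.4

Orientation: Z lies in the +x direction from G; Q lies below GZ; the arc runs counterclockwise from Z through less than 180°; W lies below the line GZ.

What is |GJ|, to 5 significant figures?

35.038

G is at the origin; G and Z share the same y with |GZ| = 40.1 and Z on the +x side, so Z = (40.100, 0.0000). Tangency of A1 to GZ means the radius QZ is perpendicular to GZ, so Q = Z + (0, -7.2) = (40.100, -7.2000). Since QJ ⟂ JW (tangency), |QW| = √(7.2² + 37.9²) = 38.578 regardless of where J sits on A1. So W lies on both circle(G, 66.4) and circle(Q, 38.578); the below-GZ intersection is W = (49.085, -44.717). J is the foot of the tangent from W: J = (33.534, -10.154).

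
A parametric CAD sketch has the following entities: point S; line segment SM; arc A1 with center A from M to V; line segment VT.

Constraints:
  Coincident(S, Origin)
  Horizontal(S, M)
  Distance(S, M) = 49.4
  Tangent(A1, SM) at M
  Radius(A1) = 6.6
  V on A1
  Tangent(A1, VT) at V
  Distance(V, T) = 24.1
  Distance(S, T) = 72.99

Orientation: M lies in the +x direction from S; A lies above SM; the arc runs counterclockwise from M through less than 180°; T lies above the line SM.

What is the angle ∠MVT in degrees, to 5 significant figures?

155.04°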